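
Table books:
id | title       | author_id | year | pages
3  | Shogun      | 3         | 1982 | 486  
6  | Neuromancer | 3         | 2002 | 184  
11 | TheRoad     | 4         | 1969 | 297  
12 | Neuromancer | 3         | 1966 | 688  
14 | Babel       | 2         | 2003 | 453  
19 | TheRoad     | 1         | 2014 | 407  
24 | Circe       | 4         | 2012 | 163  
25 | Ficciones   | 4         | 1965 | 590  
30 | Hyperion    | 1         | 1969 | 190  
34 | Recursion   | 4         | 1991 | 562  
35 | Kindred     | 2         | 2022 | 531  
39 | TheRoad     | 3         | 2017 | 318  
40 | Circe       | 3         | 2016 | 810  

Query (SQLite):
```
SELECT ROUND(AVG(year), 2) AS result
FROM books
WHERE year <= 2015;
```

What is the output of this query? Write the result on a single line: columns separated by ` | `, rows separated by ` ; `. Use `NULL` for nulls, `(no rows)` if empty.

1987.3

Rows where year <= 2015 → year values: [1982, 2002, 1969, 1966, 2003, 2014, 2012, 1965, 1969, 1991].
AVG = 19873 / 10 (rounded to 2 dp).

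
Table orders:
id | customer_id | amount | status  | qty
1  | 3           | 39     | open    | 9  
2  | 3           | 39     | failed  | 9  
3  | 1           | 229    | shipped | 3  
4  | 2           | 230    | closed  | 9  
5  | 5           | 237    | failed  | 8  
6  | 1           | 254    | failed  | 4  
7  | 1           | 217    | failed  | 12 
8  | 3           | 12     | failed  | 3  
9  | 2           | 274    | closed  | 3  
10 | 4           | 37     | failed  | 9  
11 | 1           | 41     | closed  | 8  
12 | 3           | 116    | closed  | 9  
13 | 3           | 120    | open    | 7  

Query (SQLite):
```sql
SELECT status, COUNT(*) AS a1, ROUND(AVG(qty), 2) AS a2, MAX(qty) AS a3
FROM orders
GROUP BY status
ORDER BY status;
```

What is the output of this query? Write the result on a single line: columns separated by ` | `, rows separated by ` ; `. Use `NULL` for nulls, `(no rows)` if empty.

Group orders by status.
Per group compute: COUNT(*), ROUND(AVG(qty), 2), MAX(qty).
  closed: ids {4, 9, 11, 12} → COUNT(*)=4, ROUND(AVG(qty), 2)=7.25, MAX(qty)=9
  failed: ids {2, 5, 6, 7, 8, 10} → COUNT(*)=6, ROUND(AVG(qty), 2)=7.5, MAX(qty)=12
  open: ids {1, 13} → COUNT(*)=2, ROUND(AVG(qty), 2)=8, MAX(qty)=9
  shipped: ids {3} → COUNT(*)=1, ROUND(AVG(qty), 2)=3, MAX(qty)=3

closed | 4 | 7.25 | 9 ; failed | 6 | 7.5 | 12 ; open | 2 | 8 | 9 ; shipped | 1 | 3 | 3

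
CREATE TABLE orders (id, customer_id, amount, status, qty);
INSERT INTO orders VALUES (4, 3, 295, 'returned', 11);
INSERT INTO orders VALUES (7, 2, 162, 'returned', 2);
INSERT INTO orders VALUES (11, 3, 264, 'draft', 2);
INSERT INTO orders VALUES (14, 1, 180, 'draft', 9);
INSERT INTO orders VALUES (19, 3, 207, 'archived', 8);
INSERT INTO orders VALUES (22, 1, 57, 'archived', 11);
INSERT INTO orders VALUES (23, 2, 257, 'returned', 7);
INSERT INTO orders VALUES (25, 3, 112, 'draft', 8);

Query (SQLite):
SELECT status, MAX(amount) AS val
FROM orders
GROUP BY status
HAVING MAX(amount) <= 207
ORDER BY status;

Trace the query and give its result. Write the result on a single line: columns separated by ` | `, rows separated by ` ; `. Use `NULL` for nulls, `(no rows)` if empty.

Partition orders by status; compute MAX(amount) within each group.
HAVING: keep groups where MAX(amount) <= 207.
  archived: ids {19, 22} → MAX(amount)=207
  draft: ids {11, 14, 25} → MAX(amount)=264
  returned: ids {4, 7, 23} → MAX(amount)=295

archived | 207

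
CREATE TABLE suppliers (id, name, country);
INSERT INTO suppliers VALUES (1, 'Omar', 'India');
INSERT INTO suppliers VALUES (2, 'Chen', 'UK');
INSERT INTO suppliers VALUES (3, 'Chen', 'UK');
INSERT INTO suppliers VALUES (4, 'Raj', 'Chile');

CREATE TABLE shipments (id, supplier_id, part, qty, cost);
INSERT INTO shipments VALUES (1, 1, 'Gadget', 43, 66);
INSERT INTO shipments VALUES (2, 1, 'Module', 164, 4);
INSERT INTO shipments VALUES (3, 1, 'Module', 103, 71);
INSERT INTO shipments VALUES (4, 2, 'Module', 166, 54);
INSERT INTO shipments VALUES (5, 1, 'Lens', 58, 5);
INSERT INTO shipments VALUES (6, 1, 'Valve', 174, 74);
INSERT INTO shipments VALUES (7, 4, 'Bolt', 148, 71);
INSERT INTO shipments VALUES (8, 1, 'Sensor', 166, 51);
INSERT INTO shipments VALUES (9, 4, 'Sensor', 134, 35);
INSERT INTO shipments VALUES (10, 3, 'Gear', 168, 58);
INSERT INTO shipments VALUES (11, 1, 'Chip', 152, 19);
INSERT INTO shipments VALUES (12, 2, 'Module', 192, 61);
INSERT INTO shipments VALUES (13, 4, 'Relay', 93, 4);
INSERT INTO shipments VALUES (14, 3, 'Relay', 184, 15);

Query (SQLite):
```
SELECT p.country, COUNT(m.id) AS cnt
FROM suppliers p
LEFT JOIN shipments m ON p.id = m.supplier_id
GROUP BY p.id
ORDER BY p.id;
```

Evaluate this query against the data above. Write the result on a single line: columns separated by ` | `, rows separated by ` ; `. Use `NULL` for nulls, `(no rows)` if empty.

India | 7 ; UK | 2 ; UK | 2 ; Chile | 3

LEFT JOIN keeps every suppliers row; unmatched ones get NULL for shipments columns.
Group by suppliers.id and compute COUNT(m.id). COUNT(col) of an all-NULL group is 0.
  1: ids {1, 2, 3, 5, 6, 8, 11} → COUNT(m.id)=7
  2: ids {4, 12} → COUNT(m.id)=2
  3: ids {10, 14} → COUNT(m.id)=2
  4: ids {7, 9, 13} → COUNT(m.id)=3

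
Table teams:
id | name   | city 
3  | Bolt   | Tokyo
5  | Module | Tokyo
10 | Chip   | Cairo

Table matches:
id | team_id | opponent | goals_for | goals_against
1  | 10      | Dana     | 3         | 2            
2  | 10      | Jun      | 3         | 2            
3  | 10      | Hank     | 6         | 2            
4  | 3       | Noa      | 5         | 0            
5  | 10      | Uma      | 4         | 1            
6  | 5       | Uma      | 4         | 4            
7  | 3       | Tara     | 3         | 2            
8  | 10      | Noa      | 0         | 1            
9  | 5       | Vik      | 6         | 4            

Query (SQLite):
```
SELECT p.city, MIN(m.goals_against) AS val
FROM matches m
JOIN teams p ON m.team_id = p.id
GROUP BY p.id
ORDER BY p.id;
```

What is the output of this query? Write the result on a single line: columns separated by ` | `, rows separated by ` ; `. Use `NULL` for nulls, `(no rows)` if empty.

Tokyo | 0 ; Tokyo | 4 ; Cairo | 1

Join each matches row to its teams via team_id.
Group joined rows by teams.id; compute MIN(m.goals_against) per group.
  3: ids {4, 7} → MIN(m.goals_against)=0
  5: ids {6, 9} → MIN(m.goals_against)=4
  10: ids {1, 2, 3, 5, 8} → MIN(m.goals_against)=1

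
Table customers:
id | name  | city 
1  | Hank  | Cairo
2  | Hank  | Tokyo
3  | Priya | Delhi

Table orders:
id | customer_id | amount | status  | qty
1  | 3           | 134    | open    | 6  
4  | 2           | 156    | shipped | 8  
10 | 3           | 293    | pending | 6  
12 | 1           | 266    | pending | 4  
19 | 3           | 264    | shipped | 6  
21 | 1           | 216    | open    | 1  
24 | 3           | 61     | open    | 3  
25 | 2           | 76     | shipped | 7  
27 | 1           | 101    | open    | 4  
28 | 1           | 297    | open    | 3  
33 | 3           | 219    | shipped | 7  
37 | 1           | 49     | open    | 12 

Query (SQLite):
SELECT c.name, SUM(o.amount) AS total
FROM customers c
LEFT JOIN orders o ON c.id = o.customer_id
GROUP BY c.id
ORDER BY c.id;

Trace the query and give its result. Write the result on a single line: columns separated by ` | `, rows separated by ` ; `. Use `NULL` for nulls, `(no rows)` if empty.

LEFT JOIN keeps every customers row; unmatched ones get NULL for orders columns.
Group by customers.id and compute SUM(o.amount). SUM over an all-NULL group is NULL.
  1: ids {12, 21, 27, 28, 37} → SUM(o.amount)=929
  2: ids {4, 25} → SUM(o.amount)=232
  3: ids {1, 10, 19, 24, 33} → SUM(o.amount)=971

Hank | 929 ; Hank | 232 ; Priya | 971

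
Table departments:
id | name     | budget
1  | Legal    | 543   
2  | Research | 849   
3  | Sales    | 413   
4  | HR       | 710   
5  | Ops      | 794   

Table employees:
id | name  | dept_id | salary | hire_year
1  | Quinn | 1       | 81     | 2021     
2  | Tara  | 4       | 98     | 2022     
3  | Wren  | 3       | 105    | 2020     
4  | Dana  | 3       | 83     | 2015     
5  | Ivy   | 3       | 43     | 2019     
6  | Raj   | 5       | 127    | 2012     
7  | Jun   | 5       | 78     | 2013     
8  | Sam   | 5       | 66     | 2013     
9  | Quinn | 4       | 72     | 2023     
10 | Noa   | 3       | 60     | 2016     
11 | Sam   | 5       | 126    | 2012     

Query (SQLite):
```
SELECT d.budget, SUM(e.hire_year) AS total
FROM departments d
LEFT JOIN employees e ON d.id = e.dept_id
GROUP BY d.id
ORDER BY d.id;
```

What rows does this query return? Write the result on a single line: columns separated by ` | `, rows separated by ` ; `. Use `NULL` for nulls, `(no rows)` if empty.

LEFT JOIN keeps every departments row; unmatched ones get NULL for employees columns.
Group by departments.id and compute SUM(e.hire_year). SUM over an all-NULL group is NULL.
  1: ids {1} → SUM(e.hire_year)=2021
  2: ids {—} → SUM(e.hire_year)=NULL
  3: ids {3, 4, 5, 10} → SUM(e.hire_year)=8070
  4: ids {2, 9} → SUM(e.hire_year)=4045
  5: ids {6, 7, 8, 11} → SUM(e.hire_year)=8050

543 | 2021 ; 849 | NULL ; 413 | 8070 ; 710 | 4045 ; 794 | 8050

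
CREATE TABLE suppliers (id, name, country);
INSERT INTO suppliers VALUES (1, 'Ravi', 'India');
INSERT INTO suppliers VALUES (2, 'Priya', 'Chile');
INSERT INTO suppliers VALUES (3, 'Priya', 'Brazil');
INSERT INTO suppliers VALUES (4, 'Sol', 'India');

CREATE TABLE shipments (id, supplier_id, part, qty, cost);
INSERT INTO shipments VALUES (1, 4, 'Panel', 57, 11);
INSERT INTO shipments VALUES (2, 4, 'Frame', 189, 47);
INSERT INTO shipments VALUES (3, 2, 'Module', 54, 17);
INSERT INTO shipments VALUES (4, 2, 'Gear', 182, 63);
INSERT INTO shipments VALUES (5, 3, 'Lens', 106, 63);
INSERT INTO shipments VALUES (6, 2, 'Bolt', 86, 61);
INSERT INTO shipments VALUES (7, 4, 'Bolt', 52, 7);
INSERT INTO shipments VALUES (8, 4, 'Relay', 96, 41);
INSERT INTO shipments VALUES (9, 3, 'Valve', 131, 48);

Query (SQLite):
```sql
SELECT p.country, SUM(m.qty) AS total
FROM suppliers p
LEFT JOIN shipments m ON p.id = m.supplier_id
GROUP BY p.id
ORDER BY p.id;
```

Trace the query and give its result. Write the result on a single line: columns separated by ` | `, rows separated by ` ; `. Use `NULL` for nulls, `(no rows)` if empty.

India | NULL ; Chile | 322 ; Brazil | 237 ; India | 394

LEFT JOIN keeps every suppliers row; unmatched ones get NULL for shipments columns.
Group by suppliers.id and compute SUM(m.qty). SUM over an all-NULL group is NULL.
  1: ids {—} → SUM(m.qty)=NULL
  2: ids {3, 4, 6} → SUM(m.qty)=322
  3: ids {5, 9} → SUM(m.qty)=237
  4: ids {1, 2, 7, 8} → SUM(m.qty)=394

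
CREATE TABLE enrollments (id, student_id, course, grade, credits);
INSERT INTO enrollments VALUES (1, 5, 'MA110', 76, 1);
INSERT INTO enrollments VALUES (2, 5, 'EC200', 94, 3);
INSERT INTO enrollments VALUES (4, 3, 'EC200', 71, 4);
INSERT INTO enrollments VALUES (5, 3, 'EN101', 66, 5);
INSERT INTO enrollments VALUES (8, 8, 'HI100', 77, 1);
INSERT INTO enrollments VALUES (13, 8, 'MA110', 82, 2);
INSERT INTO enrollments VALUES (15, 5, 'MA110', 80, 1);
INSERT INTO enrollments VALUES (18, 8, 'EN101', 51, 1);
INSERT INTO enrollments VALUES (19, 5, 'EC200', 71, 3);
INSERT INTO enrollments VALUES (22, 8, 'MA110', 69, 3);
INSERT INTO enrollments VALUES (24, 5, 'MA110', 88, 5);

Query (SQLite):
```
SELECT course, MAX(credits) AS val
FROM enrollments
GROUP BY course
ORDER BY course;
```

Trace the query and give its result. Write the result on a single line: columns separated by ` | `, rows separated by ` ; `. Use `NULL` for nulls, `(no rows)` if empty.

Partition enrollments by course; compute MAX(credits) within each group.
  EC200: ids {2, 4, 19} → MAX(credits)=4
  EN101: ids {5, 18} → MAX(credits)=5
  HI100: ids {8} → MAX(credits)=1
  MA110: ids {1, 13, 15, 22, 24} → MAX(credits)=5

EC200 | 4 ; EN101 | 5 ; HI100 | 1 ; MA110 | 5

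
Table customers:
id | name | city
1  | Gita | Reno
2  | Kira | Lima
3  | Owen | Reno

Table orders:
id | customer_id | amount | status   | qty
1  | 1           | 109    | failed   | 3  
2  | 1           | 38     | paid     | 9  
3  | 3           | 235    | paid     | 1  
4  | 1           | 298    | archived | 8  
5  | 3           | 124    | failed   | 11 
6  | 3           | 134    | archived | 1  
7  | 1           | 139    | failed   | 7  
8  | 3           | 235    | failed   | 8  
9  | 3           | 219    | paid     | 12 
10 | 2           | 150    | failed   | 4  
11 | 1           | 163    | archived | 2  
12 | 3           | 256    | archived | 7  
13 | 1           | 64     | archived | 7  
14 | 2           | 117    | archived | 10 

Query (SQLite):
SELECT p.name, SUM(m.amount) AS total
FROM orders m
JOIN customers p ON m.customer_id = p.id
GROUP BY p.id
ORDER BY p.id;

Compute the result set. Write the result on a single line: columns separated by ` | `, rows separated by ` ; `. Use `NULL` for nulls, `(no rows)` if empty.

Gita | 811 ; Kira | 267 ; Owen | 1203

Join each orders row to its customers via customer_id.
Group joined rows by customers.id; compute SUM(m.amount) per group.
  1: ids {1, 2, 4, 7, 11, 13} → SUM(m.amount)=811
  2: ids {10, 14} → SUM(m.amount)=267
  3: ids {3, 5, 6, 8, 9, 12} → SUM(m.amount)=1203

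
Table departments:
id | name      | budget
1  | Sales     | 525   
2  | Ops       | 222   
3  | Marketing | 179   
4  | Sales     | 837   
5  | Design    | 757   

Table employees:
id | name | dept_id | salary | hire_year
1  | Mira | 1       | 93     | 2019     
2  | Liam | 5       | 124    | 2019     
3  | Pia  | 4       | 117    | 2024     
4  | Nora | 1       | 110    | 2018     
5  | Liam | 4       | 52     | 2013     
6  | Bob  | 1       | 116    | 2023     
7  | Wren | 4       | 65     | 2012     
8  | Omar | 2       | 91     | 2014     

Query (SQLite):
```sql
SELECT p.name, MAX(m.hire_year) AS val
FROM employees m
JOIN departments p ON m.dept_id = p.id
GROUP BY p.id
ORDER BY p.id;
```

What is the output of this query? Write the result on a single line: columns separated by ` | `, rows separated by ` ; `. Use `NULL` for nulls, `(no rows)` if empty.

Sales | 2023 ; Ops | 2014 ; Sales | 2024 ; Design | 2019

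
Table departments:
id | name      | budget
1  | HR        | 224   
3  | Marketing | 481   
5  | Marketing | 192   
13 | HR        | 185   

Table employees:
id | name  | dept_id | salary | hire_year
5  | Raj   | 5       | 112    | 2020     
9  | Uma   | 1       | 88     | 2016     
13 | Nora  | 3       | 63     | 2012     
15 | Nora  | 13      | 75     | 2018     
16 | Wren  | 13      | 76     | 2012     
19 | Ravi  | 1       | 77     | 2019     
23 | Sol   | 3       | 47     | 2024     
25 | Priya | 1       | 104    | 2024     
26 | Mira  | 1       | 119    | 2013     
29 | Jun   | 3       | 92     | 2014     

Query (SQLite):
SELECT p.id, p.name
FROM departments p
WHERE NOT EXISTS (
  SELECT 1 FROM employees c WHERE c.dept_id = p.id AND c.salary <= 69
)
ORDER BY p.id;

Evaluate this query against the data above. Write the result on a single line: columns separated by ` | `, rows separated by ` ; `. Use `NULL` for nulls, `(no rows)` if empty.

1 | HR ; 5 | Marketing ; 13 | HR

For each departments row, check whether any employees with matching dept_id has salary <= 69.
Keep rows where that is false.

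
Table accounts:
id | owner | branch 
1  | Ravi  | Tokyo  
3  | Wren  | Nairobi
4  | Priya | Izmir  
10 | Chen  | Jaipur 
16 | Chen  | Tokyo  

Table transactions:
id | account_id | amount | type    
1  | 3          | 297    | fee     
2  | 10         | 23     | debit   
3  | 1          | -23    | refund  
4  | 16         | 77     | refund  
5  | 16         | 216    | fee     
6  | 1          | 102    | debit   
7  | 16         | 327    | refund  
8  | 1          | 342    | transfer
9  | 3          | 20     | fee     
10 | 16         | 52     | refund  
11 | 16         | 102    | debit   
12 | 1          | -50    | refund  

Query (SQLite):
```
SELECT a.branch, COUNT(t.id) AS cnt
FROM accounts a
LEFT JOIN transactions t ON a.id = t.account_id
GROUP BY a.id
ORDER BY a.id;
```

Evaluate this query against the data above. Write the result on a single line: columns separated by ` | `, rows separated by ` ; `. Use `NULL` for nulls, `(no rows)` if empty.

Tokyo | 4 ; Nairobi | 2 ; Izmir | 0 ; Jaipur | 1 ; Tokyo | 5

LEFT JOIN keeps every accounts row; unmatched ones get NULL for transactions columns.
Group by accounts.id and compute COUNT(t.id). COUNT(col) of an all-NULL group is 0.
  1: ids {3, 6, 8, 12} → COUNT(t.id)=4
  3: ids {1, 9} → COUNT(t.id)=2
  4: ids {—} → COUNT(t.id)=0
  10: ids {2} → COUNT(t.id)=1
  16: ids {4, 5, 7, 10, 11} → COUNT(t.id)=5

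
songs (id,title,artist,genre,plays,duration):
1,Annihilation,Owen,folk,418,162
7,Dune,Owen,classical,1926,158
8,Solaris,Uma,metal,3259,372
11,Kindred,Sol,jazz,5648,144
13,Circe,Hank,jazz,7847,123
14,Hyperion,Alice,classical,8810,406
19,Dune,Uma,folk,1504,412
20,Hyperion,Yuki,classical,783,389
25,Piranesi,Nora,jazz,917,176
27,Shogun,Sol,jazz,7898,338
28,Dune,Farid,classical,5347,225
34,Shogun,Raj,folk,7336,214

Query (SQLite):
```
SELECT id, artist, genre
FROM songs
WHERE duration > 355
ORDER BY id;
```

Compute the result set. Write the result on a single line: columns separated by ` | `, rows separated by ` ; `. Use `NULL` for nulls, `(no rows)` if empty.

duration > 355: ids {8, 14, 19, 20}

8 | Uma | metal ; 14 | Alice | classical ; 19 | Uma | folk ; 20 | Yuki | classical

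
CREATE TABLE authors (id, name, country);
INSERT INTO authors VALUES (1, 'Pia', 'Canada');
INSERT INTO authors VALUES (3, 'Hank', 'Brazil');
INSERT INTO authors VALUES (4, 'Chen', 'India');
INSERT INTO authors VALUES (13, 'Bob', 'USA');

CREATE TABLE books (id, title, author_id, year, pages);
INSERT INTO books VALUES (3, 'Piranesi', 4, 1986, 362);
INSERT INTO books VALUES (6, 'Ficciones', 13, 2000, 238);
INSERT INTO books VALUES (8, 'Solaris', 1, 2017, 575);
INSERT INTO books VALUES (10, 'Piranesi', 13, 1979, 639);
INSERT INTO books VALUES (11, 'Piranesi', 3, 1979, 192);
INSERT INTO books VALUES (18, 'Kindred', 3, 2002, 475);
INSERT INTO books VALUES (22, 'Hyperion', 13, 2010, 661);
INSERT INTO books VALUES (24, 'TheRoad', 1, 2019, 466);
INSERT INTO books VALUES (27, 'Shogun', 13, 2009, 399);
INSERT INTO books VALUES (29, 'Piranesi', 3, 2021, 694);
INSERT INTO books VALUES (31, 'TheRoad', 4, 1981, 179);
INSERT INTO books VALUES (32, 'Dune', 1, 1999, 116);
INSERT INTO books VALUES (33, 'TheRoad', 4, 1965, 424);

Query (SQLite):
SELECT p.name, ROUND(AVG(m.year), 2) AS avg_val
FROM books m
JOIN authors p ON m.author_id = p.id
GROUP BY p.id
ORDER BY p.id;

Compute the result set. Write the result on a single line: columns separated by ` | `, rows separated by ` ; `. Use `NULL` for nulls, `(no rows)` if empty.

Pia | 2011.67 ; Hank | 2000.67 ; Chen | 1977.33 ; Bob | 1999.5

Join each books row to its authors via author_id.
Group joined rows by authors.id; compute ROUND(AVG(m.year), 2) per group.
  1: ids {8, 24, 32} → ROUND(AVG(m.year), 2)=2011.67
  3: ids {11, 18, 29} → ROUND(AVG(m.year), 2)=2000.67
  4: ids {3, 31, 33} → ROUND(AVG(m.year), 2)=1977.33
  13: ids {6, 10, 22, 27} → ROUND(AVG(m.year), 2)=1999.5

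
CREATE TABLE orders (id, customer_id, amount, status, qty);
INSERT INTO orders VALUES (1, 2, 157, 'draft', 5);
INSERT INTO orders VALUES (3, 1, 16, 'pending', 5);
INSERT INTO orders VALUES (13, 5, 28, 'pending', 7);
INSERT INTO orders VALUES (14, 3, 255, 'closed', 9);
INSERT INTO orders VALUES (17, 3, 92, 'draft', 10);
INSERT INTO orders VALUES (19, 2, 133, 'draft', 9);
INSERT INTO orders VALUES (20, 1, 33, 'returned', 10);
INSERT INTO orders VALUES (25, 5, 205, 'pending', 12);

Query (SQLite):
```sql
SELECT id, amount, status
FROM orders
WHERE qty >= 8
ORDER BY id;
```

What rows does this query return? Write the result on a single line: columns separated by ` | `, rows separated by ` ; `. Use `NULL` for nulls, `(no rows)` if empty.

qty >= 8: ids {14, 17, 19, 20, 25}

14 | 255 | closed ; 17 | 92 | draft ; 19 | 133 | draft ; 20 | 33 | returned ; 25 | 205 | pending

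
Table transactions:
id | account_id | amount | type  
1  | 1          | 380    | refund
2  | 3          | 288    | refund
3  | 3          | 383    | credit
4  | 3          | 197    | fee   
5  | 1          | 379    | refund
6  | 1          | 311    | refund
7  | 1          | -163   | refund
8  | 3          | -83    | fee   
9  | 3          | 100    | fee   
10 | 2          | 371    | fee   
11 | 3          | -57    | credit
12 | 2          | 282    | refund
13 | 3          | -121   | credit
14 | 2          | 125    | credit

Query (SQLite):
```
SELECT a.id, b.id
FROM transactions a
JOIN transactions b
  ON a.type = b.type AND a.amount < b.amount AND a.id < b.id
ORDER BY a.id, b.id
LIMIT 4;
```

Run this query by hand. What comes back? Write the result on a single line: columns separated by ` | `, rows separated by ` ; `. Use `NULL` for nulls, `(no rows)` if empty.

Pairs (a,b) with same type, a.amount < b.amount, a.id < b.id.
type groups: credit:{3,11,13,14} fee:{4,8,9,10} refund:{1,2,5,6,7,12}
Ordered by (a.id, b.id); first 4.

2 | 5 ; 2 | 6 ; 4 | 10 ; 7 | 12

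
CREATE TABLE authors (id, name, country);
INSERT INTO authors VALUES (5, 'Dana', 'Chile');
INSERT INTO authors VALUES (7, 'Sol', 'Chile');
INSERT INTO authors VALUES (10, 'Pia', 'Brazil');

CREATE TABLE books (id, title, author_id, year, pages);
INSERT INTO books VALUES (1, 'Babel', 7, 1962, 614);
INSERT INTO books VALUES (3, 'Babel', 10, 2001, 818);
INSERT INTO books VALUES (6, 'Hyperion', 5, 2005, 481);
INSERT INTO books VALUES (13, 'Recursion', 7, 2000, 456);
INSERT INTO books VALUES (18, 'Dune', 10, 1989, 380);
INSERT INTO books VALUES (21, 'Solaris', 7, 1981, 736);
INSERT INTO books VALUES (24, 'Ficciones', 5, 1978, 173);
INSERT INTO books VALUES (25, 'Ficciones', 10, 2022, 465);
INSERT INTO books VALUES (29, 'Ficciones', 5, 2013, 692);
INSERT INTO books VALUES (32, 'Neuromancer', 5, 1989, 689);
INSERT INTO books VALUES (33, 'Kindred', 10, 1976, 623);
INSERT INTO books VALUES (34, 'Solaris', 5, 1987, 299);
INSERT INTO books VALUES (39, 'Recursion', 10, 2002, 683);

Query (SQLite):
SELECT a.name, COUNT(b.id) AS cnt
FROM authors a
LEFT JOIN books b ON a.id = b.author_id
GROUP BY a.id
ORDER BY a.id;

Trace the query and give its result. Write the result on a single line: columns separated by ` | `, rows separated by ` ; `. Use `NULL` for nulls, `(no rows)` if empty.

LEFT JOIN keeps every authors row; unmatched ones get NULL for books columns.
Group by authors.id and compute COUNT(b.id). COUNT(col) of an all-NULL group is 0.
  5: ids {6, 24, 29, 32, 34} → COUNT(b.id)=5
  7: ids {1, 13, 21} → COUNT(b.id)=3
  10: ids {3, 18, 25, 33, 39} → COUNT(b.id)=5

Dana | 5 ; Sol | 3 ; Pia | 5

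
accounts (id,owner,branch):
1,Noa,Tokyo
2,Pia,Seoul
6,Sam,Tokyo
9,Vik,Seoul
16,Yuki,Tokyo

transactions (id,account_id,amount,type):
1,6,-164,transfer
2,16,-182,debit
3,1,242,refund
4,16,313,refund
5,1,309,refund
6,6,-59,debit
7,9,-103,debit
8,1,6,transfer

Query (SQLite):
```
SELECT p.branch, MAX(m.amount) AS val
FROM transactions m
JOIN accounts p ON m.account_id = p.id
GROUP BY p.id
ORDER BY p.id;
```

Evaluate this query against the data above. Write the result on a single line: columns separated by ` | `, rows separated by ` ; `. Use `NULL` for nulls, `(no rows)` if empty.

Tokyo | 309 ; Tokyo | -59 ; Seoul | -103 ; Tokyo | 313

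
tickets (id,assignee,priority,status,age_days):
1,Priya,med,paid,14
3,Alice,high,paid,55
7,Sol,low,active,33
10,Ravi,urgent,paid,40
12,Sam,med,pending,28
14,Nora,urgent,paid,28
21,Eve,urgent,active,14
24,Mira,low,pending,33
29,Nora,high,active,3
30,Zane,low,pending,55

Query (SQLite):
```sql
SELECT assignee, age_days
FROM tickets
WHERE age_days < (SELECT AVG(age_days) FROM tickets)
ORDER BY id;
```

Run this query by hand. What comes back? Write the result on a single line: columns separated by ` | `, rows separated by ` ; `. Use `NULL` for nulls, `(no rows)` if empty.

Scalar subquery: AVG(age_days) over all tickets rows = 30.3.
Keep rows where age_days < that value.

Priya | 14 ; Sam | 28 ; Nora | 28 ; Eve | 14 ; Nora | 3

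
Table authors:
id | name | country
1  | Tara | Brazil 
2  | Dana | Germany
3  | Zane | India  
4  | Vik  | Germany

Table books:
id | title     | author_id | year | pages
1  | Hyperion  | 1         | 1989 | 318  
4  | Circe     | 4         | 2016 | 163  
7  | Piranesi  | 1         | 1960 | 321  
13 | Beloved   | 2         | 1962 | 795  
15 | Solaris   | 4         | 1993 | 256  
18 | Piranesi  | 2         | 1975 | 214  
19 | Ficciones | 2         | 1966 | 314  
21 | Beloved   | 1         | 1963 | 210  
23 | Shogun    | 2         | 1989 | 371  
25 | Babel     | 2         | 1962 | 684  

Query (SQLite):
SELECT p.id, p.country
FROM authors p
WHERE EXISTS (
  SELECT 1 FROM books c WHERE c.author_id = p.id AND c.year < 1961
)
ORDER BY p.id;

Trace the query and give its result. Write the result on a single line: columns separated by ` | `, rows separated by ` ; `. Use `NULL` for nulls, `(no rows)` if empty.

1 | Brazil

For each authors row, check whether any books with matching author_id has year < 1961.
Keep rows where that is true.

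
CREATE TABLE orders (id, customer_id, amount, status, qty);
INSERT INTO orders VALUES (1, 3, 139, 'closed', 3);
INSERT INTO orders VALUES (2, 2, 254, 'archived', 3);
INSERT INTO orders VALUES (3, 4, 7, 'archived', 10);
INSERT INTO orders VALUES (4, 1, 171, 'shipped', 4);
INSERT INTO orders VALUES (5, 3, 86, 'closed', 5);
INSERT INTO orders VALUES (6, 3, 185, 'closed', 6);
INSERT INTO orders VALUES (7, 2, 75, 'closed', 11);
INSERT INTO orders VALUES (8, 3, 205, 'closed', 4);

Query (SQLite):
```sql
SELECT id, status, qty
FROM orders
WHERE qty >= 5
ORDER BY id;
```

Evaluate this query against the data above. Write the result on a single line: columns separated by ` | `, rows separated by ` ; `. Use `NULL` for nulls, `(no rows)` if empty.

qty >= 5: ids {3, 5, 6, 7}

3 | archived | 10 ; 5 | closed | 5 ; 6 | closed | 6 ; 7 | closed | 11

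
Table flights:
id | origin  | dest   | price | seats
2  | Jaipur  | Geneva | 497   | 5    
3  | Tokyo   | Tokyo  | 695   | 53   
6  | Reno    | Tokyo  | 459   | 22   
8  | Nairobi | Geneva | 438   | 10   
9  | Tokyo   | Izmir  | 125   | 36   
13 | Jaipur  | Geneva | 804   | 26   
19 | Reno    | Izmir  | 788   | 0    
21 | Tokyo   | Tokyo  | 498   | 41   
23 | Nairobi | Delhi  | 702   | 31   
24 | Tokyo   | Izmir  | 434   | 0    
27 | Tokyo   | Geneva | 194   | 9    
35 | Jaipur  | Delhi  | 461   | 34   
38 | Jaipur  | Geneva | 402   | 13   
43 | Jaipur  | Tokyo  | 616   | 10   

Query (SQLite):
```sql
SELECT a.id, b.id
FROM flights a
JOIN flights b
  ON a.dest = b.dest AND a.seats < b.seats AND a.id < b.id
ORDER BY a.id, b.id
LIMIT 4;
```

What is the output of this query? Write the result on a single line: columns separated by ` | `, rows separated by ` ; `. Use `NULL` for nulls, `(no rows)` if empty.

Pairs (a,b) with same dest, a.seats < b.seats, a.id < b.id.
dest groups: Delhi:{23,35} Geneva:{2,8,13,27,38} Izmir:{9,19,24} Tokyo:{3,6,21,43}
Ordered by (a.id, b.id); first 4.

2 | 8 ; 2 | 13 ; 2 | 27 ; 2 | 38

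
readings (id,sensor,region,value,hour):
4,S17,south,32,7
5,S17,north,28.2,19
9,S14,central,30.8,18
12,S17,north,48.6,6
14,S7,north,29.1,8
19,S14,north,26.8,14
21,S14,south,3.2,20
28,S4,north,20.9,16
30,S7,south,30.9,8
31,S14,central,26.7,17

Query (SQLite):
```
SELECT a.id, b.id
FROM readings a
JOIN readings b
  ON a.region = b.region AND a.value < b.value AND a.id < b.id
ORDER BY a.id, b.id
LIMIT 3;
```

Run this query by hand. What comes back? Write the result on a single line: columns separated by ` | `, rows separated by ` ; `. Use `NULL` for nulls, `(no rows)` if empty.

Pairs (a,b) with same region, a.value < b.value, a.id < b.id.
region groups: central:{9,31} north:{5,12,14,19,28} south:{4,21,30}
Ordered by (a.id, b.id); first 3.

5 | 12 ; 5 | 14 ; 21 | 30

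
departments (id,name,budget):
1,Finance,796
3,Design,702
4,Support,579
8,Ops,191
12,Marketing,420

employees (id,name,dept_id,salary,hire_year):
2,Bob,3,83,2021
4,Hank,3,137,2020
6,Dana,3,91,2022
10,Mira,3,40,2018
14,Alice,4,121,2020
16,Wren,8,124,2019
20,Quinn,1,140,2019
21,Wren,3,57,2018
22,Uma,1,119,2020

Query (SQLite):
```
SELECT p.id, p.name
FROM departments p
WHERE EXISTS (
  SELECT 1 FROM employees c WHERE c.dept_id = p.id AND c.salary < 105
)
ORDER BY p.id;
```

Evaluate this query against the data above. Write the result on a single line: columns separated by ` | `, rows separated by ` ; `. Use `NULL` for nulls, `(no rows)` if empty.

For each departments row, check whether any employees with matching dept_id has salary < 105.
Keep rows where that is true.

3 | Design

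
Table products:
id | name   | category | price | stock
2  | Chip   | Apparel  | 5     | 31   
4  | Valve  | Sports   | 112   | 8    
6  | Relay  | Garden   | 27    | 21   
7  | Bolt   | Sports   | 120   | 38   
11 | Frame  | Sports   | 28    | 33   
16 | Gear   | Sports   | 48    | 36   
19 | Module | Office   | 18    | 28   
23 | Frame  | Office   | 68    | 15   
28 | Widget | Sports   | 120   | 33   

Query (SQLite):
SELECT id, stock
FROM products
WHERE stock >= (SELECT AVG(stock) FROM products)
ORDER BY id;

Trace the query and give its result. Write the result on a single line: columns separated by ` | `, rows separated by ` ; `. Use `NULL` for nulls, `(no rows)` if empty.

2 | 31 ; 7 | 38 ; 11 | 33 ; 16 | 36 ; 19 | 28 ; 28 | 33

Scalar subquery: AVG(stock) over all products rows = 27.0.
Keep rows where stock >= that value.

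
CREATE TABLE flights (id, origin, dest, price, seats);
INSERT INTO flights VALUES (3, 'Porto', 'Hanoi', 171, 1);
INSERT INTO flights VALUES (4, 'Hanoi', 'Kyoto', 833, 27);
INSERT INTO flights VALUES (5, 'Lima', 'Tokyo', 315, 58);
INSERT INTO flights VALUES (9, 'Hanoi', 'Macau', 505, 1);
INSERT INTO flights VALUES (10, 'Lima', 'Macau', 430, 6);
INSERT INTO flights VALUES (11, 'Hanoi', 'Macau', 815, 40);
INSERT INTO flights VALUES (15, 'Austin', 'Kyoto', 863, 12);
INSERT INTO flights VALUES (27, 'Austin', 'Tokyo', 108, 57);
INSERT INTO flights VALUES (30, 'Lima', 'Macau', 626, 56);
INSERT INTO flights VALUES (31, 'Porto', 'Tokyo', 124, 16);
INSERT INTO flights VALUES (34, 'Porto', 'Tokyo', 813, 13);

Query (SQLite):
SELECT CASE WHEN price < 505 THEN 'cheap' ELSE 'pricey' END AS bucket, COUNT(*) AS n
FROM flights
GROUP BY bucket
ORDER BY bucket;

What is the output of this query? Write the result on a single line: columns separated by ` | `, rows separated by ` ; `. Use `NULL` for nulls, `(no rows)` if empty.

Bucket rows by price < 505 → 'cheap' else 'pricey'; count each bucket.

cheap | 5 ; pricey | 6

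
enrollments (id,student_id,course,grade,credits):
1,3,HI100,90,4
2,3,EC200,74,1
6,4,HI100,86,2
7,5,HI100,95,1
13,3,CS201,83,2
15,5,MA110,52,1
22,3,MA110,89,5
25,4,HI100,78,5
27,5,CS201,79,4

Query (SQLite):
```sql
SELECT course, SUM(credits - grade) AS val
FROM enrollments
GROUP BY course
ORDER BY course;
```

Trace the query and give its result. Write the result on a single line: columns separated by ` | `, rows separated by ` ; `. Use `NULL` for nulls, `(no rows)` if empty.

For each row compute credits - grade.
Group by course; take SUM of the expression per group.
  CS201: ids {13, 27} → SUM(credits - grade)=-156
  EC200: ids {2} → SUM(credits - grade)=-73
  HI100: ids {1, 6, 7, 25} → SUM(credits - grade)=-337
  MA110: ids {15, 22} → SUM(credits - grade)=-135

CS201 | -156 ; EC200 | -73 ; HI100 | -337 ; MA110 | -135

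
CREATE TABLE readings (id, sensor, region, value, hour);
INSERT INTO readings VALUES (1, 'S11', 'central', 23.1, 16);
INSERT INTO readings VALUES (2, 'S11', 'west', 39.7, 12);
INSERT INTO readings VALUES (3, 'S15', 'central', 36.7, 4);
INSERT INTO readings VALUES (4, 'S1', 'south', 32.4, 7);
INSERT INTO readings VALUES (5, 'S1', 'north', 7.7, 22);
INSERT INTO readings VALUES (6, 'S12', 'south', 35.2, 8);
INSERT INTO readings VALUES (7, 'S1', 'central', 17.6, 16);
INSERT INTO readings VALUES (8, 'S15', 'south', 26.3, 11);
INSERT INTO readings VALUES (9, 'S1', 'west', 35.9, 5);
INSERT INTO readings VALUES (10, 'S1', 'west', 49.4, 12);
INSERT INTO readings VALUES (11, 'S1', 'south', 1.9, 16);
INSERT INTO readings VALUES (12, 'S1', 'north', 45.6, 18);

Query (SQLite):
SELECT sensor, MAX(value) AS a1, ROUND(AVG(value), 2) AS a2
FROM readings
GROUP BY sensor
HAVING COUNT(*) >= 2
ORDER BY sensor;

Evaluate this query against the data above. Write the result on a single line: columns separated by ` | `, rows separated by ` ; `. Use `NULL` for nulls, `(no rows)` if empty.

Group readings by sensor.
Per group compute: MAX(value), ROUND(AVG(value), 2).
HAVING: drop groups with fewer than 2 rows.
  S1: ids {4, 5, 7, 9, 10, 11, 12} → MAX(value)=49.4, ROUND(AVG(value), 2)=27.21
  S11: ids {1, 2} → MAX(value)=39.7, ROUND(AVG(value), 2)=31.4
  S12: ids {6} → MAX(value)=35.2, ROUND(AVG(value), 2)=35.2
  S15: ids {3, 8} → MAX(value)=36.7, ROUND(AVG(value), 2)=31.5

S1 | 49.4 | 27.21 ; S11 | 39.7 | 31.4 ; S15 | 36.7 | 31.5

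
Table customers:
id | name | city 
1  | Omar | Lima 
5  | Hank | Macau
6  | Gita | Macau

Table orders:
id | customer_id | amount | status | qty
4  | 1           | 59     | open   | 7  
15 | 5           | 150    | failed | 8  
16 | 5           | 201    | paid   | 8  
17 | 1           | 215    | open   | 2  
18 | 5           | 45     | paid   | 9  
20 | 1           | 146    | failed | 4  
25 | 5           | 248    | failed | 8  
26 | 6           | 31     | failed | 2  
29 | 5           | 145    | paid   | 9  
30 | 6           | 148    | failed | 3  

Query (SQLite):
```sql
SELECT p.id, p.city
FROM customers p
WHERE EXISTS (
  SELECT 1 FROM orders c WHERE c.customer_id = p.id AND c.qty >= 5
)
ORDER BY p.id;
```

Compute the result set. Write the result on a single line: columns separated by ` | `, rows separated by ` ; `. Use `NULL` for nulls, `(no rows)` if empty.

For each customers row, check whether any orders with matching customer_id has qty >= 5.
Keep rows where that is true.

1 | Lima ; 5 | Macau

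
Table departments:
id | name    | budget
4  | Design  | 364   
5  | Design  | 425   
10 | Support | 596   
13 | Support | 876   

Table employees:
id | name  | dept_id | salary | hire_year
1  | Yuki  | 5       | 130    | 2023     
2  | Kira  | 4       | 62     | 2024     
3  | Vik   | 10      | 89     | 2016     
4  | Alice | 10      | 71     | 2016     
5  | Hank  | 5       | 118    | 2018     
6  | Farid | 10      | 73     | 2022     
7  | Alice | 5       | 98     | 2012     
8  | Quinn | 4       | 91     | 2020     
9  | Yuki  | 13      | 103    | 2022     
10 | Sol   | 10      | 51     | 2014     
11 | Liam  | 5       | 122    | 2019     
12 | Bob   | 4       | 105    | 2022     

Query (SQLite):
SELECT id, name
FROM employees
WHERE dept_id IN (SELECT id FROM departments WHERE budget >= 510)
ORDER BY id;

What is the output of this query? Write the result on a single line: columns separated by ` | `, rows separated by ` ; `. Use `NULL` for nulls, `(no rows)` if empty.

3 | Vik ; 4 | Alice ; 6 | Farid ; 9 | Yuki ; 10 | Sol

Inner query: departments.id where budget >= 510.
Outer: keep employees rows whose dept_id is in that set.
Inner query → {10, 13}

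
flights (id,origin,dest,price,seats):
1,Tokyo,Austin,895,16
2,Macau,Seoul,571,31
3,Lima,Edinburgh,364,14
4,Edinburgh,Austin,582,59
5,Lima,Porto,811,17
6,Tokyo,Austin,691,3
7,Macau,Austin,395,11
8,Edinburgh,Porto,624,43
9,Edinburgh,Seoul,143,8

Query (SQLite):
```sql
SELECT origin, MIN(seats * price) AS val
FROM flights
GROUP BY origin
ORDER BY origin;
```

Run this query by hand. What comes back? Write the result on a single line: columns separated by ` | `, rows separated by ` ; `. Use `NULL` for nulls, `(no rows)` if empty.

Edinburgh | 1144 ; Lima | 5096 ; Macau | 4345 ; Tokyo | 2073

For each row compute seats * price.
Group by origin; take MIN of the expression per group.
  Edinburgh: ids {4, 8, 9} → MIN(seats * price)=1144
  Lima: ids {3, 5} → MIN(seats * price)=5096
  Macau: ids {2, 7} → MIN(seats * price)=4345
  Tokyo: ids {1, 6} → MIN(seats * price)=2073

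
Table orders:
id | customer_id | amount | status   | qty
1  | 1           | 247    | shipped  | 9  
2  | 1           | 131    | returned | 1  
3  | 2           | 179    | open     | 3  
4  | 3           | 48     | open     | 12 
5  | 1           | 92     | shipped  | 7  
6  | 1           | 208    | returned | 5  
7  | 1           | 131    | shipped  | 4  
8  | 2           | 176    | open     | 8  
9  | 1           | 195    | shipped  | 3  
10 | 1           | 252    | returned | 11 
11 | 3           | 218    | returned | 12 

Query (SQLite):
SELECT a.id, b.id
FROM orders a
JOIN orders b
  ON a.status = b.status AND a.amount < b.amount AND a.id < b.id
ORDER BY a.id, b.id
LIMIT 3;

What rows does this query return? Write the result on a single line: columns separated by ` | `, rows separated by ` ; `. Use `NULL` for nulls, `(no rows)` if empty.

2 | 6 ; 2 | 10 ; 2 | 11

Pairs (a,b) with same status, a.amount < b.amount, a.id < b.id.
status groups: open:{3,4,8} returned:{2,6,10,11} shipped:{1,5,7,9}
Ordered by (a.id, b.id); first 3.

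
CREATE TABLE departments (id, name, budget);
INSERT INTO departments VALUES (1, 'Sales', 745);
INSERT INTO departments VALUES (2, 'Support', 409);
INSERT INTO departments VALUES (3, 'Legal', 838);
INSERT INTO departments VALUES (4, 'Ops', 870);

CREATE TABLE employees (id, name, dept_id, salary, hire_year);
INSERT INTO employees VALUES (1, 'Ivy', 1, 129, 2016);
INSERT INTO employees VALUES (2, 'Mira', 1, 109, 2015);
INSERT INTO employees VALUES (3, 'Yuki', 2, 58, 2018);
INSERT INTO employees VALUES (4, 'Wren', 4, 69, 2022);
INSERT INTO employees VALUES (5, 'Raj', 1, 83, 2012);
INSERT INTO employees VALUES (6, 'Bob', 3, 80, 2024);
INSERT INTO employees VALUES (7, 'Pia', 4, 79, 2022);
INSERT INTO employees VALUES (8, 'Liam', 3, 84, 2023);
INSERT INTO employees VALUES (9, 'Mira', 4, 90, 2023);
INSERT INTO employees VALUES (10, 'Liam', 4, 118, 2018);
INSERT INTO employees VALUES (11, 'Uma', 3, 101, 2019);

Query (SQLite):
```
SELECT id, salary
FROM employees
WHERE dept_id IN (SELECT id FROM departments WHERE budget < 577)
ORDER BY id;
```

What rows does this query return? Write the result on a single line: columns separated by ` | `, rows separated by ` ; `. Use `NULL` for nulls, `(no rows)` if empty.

Inner query: departments.id where budget < 577.
Outer: keep employees rows whose dept_id is in that set.
Inner query → {2}

3 | 58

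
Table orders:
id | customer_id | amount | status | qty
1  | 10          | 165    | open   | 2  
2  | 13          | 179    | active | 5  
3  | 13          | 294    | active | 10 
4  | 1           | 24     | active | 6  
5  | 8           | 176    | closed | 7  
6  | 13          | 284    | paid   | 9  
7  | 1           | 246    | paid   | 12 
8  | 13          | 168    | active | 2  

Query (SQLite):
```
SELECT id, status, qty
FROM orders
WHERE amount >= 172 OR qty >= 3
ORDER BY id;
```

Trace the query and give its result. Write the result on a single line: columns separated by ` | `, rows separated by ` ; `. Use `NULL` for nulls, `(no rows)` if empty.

2 | active | 5 ; 3 | active | 10 ; 4 | active | 6 ; 5 | closed | 7 ; 6 | paid | 9 ; 7 | paid | 12

amount >= 172: ids {2, 3, 5, 6, 7}
qty >= 3: ids {2, 3, 4, 5, 6, 7}
Combine with OR.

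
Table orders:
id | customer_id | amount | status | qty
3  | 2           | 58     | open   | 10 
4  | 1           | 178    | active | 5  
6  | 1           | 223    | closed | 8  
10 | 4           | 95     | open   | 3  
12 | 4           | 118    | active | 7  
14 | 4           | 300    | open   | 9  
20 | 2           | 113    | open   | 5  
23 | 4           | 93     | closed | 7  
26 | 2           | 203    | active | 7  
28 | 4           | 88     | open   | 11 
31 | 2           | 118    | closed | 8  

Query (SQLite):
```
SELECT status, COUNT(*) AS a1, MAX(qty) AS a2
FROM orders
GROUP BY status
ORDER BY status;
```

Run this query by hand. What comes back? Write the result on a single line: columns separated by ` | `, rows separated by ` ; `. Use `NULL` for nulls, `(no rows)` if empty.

active | 3 | 7 ; closed | 3 | 8 ; open | 5 | 11

Group orders by status.
Per group compute: COUNT(*), MAX(qty).
  active: ids {4, 12, 26} → COUNT(*)=3, MAX(qty)=7
  closed: ids {6, 23, 31} → COUNT(*)=3, MAX(qty)=8
  open: ids {3, 10, 14, 20, 28} → COUNT(*)=5, MAX(qty)=11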